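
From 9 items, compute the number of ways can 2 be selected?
36

Working:
C(9,2) = 9! / (2! × (9-2)!)
         = 9! / (2! × 7!)
         = 36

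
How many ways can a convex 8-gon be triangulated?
Using the Catalan number formula: C_n = C(2n, n) / (n+1)
C_6 = C(12, 6) / (6+1)
     = 924 / 7
     = 132

Answer: 132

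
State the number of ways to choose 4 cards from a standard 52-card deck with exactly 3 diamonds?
11,154

Explanation: 13 diamonds and 39 non-diamonds: C(13,3) × C(39,1) = 286 × 39 = 11,154.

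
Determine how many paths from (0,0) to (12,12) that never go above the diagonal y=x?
208,012

Solution: Counted by the Catalan number C_12: C_12 = C(24,12)/(12+1) = 2,704,156/13 = 208,012.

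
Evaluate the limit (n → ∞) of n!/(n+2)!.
0

Working:
n!/(n+2)! = 1/[(n+1)(n+2)] → 0 as n → ∞.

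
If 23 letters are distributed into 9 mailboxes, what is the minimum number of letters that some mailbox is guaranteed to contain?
3
Pigeonhole: ⌈23/9⌉ = 3.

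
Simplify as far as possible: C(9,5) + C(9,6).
210

By Pascal's identity: C(10,6) = 210.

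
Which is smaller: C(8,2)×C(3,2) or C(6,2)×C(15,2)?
C(8,2)×C(3,2)

Reasoning: C(8,2)×C(3,2)=84, C(6,2)×C(15,2)=1,575.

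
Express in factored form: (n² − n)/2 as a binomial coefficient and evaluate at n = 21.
C(n,2); C(21,2) = 210

Reasoning: (n² − n)/2 = n(n−1)/2 = C(n,2). At n = 21: C(21,2) = 210.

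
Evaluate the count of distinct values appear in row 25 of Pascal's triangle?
13

Reasoning: Row 25 has entries C(25,0)..C(25,25); by symmetry C(25,k)=C(25,25-k), giving 13 distinct values.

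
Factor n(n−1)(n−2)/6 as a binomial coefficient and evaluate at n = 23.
n(n−1)(n−2)/6 = n!/(3!(n−3)!) = C(n,3). At n = 23: C(23,3) = 1,771.

Answer: C(n,3); C(23,3) = 1,771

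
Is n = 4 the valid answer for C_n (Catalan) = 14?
Yes

Working:
C_4 = C(8,4)/(4+1) = 70/5 = 14, which equals 14.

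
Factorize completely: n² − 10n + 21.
(n − 3)(n − 7)

Reasoning: Seek roots whose sum is 10 and product is 21: (3, 7). So n² − 10n + 21 = (n − 3)(n − 7).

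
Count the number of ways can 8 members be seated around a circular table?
Circular arrangements: (8-1)! = 5,040.
Final answer: 5,040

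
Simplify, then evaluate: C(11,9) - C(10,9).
45

Explanation: C(11,9) - C(10,9) = C(10,8) = 45.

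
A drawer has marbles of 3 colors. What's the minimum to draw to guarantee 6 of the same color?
16
Worst case: 5 of each = 15. One more: 16.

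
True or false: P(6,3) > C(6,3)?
P(6,3) = 120 and C(6,3) = 20; P(n,r) = r! × C(n,r) so P > C whenever r ≥ 2.

Answer: True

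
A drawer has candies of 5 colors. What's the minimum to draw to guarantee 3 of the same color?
11

Solution: Worst case: 2 of each = 10. One more: 11.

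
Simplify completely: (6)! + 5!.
(6)! + 5! = (6)·5! + 5! = (6+1)·5! = 7·5! = 840.

Answer: 840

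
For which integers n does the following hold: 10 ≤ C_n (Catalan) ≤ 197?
4, 5, 6

Solution: C_3=5; C_4=14; C_5=42; C_6=132; C_7=429. So valid n = 4, 5, 6.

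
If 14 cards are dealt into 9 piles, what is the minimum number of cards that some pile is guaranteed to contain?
Pigeonhole: ⌈14/9⌉ = 2.
Final answer: 2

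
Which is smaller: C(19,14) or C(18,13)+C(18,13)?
C(19,14)

Solution: C(19,14)=11,628; C(18,13)+C(18,13)=8,568+8,568=17,136.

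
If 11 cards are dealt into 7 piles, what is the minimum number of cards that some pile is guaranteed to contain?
2

Reasoning: Pigeonhole: ⌈11/7⌉ = 2.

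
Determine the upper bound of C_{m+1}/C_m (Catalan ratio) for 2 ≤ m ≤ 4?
3

Solution: C_{m+1}/C_m = 2(2m+1)/(m+2), which increases with m. Maximum at m = 4: 2·9/6 = 3.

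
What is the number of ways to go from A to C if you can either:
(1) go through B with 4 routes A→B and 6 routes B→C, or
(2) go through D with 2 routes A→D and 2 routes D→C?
28
Route via B: 4×6=24. Route via D: 2×2=4. Total: 28.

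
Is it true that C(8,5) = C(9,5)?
False

Explanation: LHS = C(8,5) = 56; RHS = C(9,5) = 126. 56 ≠ 126, so the statement does not hold.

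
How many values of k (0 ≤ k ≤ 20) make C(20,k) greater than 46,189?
7
Row 20 is unimodal and symmetric about k=20/2. C(20,6)=38,760 ≤ 46,189; C(20,7)=77,520 > 46,189; by symmetry C(20,k) > 46,189 for k = 7..13. That's 13 - 7 + 1 = 7 values.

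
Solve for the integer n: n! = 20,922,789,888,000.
n! is strictly increasing. 14! = 87,178,291,200, 15! = 1,307,674,368,000, 16! = 20,922,789,888,000 ✓. So n = 16.

Answer: 16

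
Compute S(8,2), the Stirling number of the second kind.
Using the Stirling recurrence: S(n,k) = k·S(n-1,k) + S(n-1,k-1)
S(8,2) = 2·S(7,2) + S(7,1)
         = 2·63 + 1
         = 126 + 1
         = 127

Answer: 127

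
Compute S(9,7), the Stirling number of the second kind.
462

Solution: Using the Stirling recurrence: S(n,k) = k·S(n-1,k) + S(n-1,k-1)
S(9,7) = 7·S(8,7) + S(8,6)
         = 7·28 + 266
         = 196 + 266
         = 462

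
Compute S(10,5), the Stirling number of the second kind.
42,525

Reasoning: Using the Stirling recurrence: S(n,k) = k·S(n-1,k) + S(n-1,k-1)
S(10,5) = 5·S(9,5) + S(9,4)
         = 5·6951 + 7770
         = 34755 + 7770
         = 42,525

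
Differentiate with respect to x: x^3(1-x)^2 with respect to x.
Product rule: 3x^{2}(1-x)^{2} + x^3·(-2)(1-x)^{1}.
Final answer: 3x^2(1-x)^2 - 2x^3(1-x)^1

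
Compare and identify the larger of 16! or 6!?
16!
16!=20,922,789,888,000, 6!=720. 16! > 6!.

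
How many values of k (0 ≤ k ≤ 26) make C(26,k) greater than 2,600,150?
9

Row 26 is unimodal and symmetric about k=26/2. C(26,8)=1,562,275 ≤ 2,600,150; C(26,9)=3,124,550 > 2,600,150; by symmetry C(26,k) > 2,600,150 for k = 9..17. That's 17 - 9 + 1 = 9 values.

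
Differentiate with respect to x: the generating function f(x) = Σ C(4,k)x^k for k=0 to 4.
Term-by-term differentiation gives Σ k·C(4,k)x^{k-1} for k=1 to 4.

Answer: Σ k·C(4,k)x^(k-1) for k=1 to 4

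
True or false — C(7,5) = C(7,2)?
True

Solution: Symmetry C(n,k) = C(n,n-k): C(7,5) = 21 and C(7,2) = 21. Both sides agree, so the statement holds.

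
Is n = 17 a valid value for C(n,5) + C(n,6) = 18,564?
Yes

Working:
C(17,5) + C(17,6) = 6,188 + 12,376 = 18,564, which equals 18,564.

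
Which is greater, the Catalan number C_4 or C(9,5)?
C(9,5)

Solution: C_4 = C(8,4)/(4+1) = 70/5 = 14; C(9,5) = 126.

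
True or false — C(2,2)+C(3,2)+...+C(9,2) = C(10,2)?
False

Reasoning: Hockey stick identity gives Σ = C(10,3) = 120; RHS C(10,2) = 45.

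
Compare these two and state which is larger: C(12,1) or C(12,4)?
C(12,1)=12, C(12,4)=495.

Answer: C(12,4)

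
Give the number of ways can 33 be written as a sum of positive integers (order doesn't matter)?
10,143

Solution: Pentagonal recurrence p(n) = p(n−1) + p(n−2) − p(n−5) − p(n−7) + …: p(33) = p(32) + p(31) − p(28) − p(26) + p(21) + p(18) − p(11) − p(7) = 8,349 + 6,842 − 3,718 − 2,436 + 792 + 385 − 56 − 15 = 10,143.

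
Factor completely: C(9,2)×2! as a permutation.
C(9,2)×2! = [9!/(2!(7)!)]×2! = 9!/(7)! = P(9,2) = 72.
Final answer: P(9,2)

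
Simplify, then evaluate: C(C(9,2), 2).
630

Working:
C(9,2) = 36, then C(36, 2) = 630.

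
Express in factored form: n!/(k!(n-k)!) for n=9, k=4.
This is the binomial coefficient C(9,4) = 126.

Answer: C(9,4) = 126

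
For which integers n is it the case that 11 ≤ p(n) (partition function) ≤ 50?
Tabulating p(n) via p(n) = p(n−1) + p(n−2) − p(n−5) − p(n−7) + …: p(5)=7; p(6)=11; p(7)=15; p(8)=22; p(9)=30; p(10)=42; p(11)=56. So valid n = 6, 7, 8, 9, 10.
Final answer: 6, 7, 8, 9, 10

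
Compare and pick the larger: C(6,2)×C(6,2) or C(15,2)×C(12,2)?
C(15,2)×C(12,2)

Solution: C(6,2)×C(6,2)=225, C(15,2)×C(12,2)=6,930.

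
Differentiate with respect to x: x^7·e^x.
(7x^6 + x^7)e^x

Reasoning: Product rule: d/dx[x^7]·e^x + x^7·d/dx[e^x] = 7x^{6}e^x + x^7e^x.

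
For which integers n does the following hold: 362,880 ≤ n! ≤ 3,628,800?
9, 10

n! is strictly increasing; 9! = 362,880 and 10! = 3,628,800, so valid n = 9, 10.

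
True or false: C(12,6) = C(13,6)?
False

Solution: LHS = C(12,6) = 924; RHS = C(13,6) = 1,716. 924 ≠ 1,716, so the statement does not hold.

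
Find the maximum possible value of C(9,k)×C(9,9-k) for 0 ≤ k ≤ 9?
15,876

Working:
C(9,k)·C(9,9-k) = C(9,k)², maximised at the centre k = 4: C(9,4)² = 15,876.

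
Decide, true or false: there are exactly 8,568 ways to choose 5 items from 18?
True

C(18,5) = 8,568.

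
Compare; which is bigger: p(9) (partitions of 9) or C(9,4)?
Pentagonal recurrence p(n) = p(n−1) + p(n−2) − p(n−5) − p(n−7) + …: p(9) = p(8) + p(7) − p(4) − p(2) = 22 + 15 − 5 − 2 = 30; C(9,4) = 126.
Final answer: C(9,4)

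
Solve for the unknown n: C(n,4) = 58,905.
36

Reasoning: C(n,4) = n(n−1)(n−2)(n−3)/4! is increasing in n, and n(n−1)(n−2)(n−3) = 4!·58,905 = 1,413,720 ≈ (n−1.5)^4 gives n ≈ 36.0. Check: C(34,4) = 46,376, C(35,4) = 52,360, C(36,4) = 58,905 ✓. So n = 36.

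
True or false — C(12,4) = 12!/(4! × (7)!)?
False
The correct denominator is 4!×8!, giving C(12,4) = 495; the stated RHS is 12!/(4!×7!) = 3,960 ≠ 495, so the statement does not hold.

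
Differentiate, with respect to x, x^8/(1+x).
(8x^7(1+x) - x^8)/(1+x)²
Quotient rule: [8x^{7}(1+x) - x^8]/(1+x)².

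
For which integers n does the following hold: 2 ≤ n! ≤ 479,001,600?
2, 3, 4, 5, 6, 7, 8, 9, 10, 11, 12

Explanation: n! is strictly increasing; 2! = 2 and 12! = 479,001,600, so valid n = 2, 3, 4, 5, 6, 7, 8, 9, 10, 11, 12.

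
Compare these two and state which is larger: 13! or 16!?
16!

Working:
13!=6,227,020,800, 16!=20,922,789,888,000. 16! > 13!.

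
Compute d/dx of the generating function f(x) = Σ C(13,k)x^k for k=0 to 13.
Term-by-term differentiation gives Σ k·C(13,k)x^{k-1} for k=1 to 13.

Answer: Σ k·C(13,k)x^(k-1) for k=1 to 13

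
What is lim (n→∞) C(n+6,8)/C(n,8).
1

Explanation: Both numerator and denominator grow as n^8/8! for large n, so the ratio → 1.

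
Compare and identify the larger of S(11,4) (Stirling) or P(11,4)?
S(11,4)

Solution: S(11,4) = 4·S(10,4) + S(10,3) = 4·34,105 + 9,330 = 145,750; P(11,4) = 7,920.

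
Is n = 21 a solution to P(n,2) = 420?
P(21,2) = 21·20 = 420, which equals 420.

Answer: Yes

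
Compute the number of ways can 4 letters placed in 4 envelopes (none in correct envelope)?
9

Using D(n) = (n-1)[D(n-1) + D(n-2)]:
D(4) = (4-1) × [D(3) + D(2)]
      = 3 × [2 + 1]
      = 3 × 3
      = 9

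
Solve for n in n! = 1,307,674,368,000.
15
n! is strictly increasing. 13! = 6,227,020,800, 14! = 87,178,291,200, 15! = 1,307,674,368,000 ✓. So n = 15.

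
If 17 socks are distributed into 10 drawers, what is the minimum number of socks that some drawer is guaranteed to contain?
2

Solution: Pigeonhole: ⌈17/10⌉ = 2.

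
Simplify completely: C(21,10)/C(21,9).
6/5
C(n,k+1)/C(n,k) = (n−k)/(k+1). Here (21−9)/(9+1) = 12/10 = 6/5.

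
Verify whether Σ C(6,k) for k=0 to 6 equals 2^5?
False
Binomial theorem: Σ C(6,k) = (1+1)^6 = 2^6 = 64; RHS 2^5 = 32.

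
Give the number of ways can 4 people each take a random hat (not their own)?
Using D(n) = (n-1)[D(n-1) + D(n-2)]:
D(4) = (4-1) × [D(3) + D(2)]
      = 3 × [2 + 1]
      = 3 × 3
      = 9

Answer: 9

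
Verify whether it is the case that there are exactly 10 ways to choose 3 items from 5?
True

C(5,3) = 10.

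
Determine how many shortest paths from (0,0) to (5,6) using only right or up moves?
462

Solution: Choose 5 rights from 11 moves: C(11,5) = 462.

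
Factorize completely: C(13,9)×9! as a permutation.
P(13,9)

Working:
C(13,9)×9! = [13!/(9!(4)!)]×9! = 13!/(4)! = P(13,9) = 259,459,200.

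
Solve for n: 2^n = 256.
8
2^8 = 256, so n = 8.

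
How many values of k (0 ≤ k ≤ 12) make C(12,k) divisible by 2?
9

Reasoning: Checking C(12,k) mod 2 for k = 0..12: divisible at k = 1, 2, 3, 5, 6, 7, 9, 10, 11. That's 9 values.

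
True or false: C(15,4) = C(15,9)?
False

Solution: C(15,4) = 1,365 but C(15,9) = 5,005; symmetry gives C(15,4) = C(15,11), not C(15,9).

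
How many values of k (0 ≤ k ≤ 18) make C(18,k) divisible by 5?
3
Checking C(18,k) mod 5 for k = 0..18: divisible at k = 4, 9, 14. That's 3 values.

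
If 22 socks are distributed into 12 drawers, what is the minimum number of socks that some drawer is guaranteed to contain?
2
Pigeonhole: ⌈22/12⌉ = 2.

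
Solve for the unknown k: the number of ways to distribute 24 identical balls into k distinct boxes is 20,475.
Stars and bars: the count is C(24+k−1, k−1), increasing in k. k=3: C(26,2) = 325, k=4: C(27,3) = 2,925, k=5: C(28,4) = 20,475 ✓. So k = 5.

Answer: 5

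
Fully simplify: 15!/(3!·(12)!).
455

Working:
This is C(15,3) = 455.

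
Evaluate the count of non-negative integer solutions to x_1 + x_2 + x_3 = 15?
136

Solution: C(15+3-1, 3-1) = 136.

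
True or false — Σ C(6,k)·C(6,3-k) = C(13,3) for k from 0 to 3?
Vandermonde's identity gives C(12,3) = 220; RHS C(13,3) = 286.
Final answer: False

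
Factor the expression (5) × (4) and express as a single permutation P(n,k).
Product of 2 consecutive descending integers starting at 5: P(5,2) = 5!/3! = 20.

Answer: P(5,2) = 5!/(3)!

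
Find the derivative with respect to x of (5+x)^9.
Using the power rule: d/dx (5+x)^9 = 9(5+x)^{8}.

Answer: 9(5+x)^8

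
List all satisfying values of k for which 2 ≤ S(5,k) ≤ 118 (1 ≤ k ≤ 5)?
2, 3, 4

S(5,1)=1; S(5,2)=15; S(5,3)=25; S(5,4)=10; S(5,5)=1. So valid k = 2, 3, 4.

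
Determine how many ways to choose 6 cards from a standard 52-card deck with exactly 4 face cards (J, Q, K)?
386,100

Solution: 12 face cards and 40 non-face cards: C(12,4) × C(40,2) = 495 × 780 = 386,100.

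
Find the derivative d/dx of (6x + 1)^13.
78(6x + 1)^12

Explanation: Chain rule: 13(6x+1)^{12} × 6 = 78(6x+1)^{12}.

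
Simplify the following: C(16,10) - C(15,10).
C(16,10) - C(15,10) = C(15,9) = 5,005.
Final answer: 5,005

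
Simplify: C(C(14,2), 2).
4,095

C(14,2) = 91, then C(91, 2) = 4,095.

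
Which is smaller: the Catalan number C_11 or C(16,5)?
C_11 = C(22,11)/(11+1) = 705,432/12 = 58,786; C(16,5) = 4,368.

Answer: C(16,5)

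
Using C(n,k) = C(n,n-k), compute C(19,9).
92,378

C(19,9) = C(19,10) = 92,378.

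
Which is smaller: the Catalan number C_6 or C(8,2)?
C(8,2)

Explanation: C_6 = C(12,6)/(6+1) = 924/7 = 132; C(8,2) = 28.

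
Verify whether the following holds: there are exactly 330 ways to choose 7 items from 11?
True

Explanation: C(11,7) = 330.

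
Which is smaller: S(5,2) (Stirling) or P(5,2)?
S(5,2)

Reasoning: S(5,2) = 2·S(4,2) + S(4,1) = 2·7 + 1 = 15; P(5,2) = 20.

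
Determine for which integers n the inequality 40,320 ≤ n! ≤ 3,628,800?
8, 9, 10

Explanation: n! is strictly increasing; 8! = 40,320 and 10! = 3,628,800, so valid n = 8, 9, 10.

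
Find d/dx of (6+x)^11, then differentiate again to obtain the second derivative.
110(6+x)^9
First derivative: 11(6+x)^{10}. Second derivative: 11·10·(6+x)^{9} = 110(6+x)^{9}.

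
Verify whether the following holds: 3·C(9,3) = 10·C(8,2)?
False

Solution: Absorption identity k·C(n,k) = n·C(n-1,k-1). LHS = 3·84 = 252; RHS = 10·28 = 280.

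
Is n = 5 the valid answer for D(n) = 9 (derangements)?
No

Explanation: D(5) = (5-1)·[D(4) + D(3)] = 4·[9 + 2] = 44, which does not equal 9.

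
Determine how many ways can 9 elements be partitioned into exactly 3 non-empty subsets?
3,025

Solution: This equals S(9,3), the Stirling number of the 2nd kind.
Using the Stirling recurrence: S(n,k) = k·S(n-1,k) + S(n-1,k-1)
S(9,3) = 3·S(8,3) + S(8,2)
         = 3·966 + 127
         = 2898 + 127
         = 3,025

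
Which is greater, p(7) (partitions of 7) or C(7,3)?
C(7,3)

Explanation: Pentagonal recurrence p(n) = p(n−1) + p(n−2) − p(n−5) − p(n−7) + …: p(7) = p(6) + p(5) − p(2) − p(0) = 11 + 7 − 2 − 1 = 15; C(7,3) = 35.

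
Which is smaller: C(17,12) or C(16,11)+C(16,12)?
Equal

By Pascal's identity: C(17,12) = C(16,11)+C(16,12) = 6,188. Equal.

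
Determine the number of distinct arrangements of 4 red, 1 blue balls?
5

Solution: Multinomial: 5!/(4! × 1!) = 5.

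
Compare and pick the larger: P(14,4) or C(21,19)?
P(14,4)

Solution: P(14,4)=24,024, C(21,19)=210.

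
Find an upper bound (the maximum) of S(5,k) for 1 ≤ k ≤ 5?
25

Row S(5,k) for k = 1..5 (via S(n,k) = k·S(n−1,k) + S(n−1,k−1)): 1, 15, 25, 10, 1. The row is unimodal; maximum at k = 3: 25.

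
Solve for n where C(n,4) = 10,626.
24

C(n,4) = n(n−1)(n−2)(n−3)/4! is increasing in n, and n(n−1)(n−2)(n−3) = 4!·10,626 = 255,024 ≈ (n−1.5)^4 gives n ≈ 24.0. Check: C(22,4) = 7,315, C(23,4) = 8,855, C(24,4) = 10,626 ✓. So n = 24.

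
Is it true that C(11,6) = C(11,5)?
True

Working:
Symmetry C(n,k) = C(n,n-k): C(11,6) = 462 and C(11,5) = 462. Both sides agree, so the statement holds.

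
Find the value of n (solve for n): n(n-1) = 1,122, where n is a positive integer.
34

Explanation: n² − n − 1,122 = 0, so n = (1 ± √(1 + 4·1,122))/2 = (1 ± √4,489)/2 = (1 ± 67)/2, i.e. n = 34 or n = -33. Taking the positive root, n = 34 (check: 34×33 = 1,122).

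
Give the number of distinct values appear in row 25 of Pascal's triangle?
13

Reasoning: Row 25 has entries C(25,0)..C(25,25); by symmetry C(25,k)=C(25,25-k), giving 13 distinct values.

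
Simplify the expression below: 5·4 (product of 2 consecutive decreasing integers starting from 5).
This is P(5,2) = 5!/(3)! = 20.
Final answer: 20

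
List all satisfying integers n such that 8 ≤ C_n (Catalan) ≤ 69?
4, 5

Reasoning: C_3=5; C_4=14; C_5=42; C_6=132. So valid n = 4, 5.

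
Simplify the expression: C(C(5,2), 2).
C(5,2) = 10, then C(10, 2) = 45.

Answer: 45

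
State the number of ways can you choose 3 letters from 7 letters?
35

Working:
C(7,3) = 7! / (3! × (7-3)!)
         = 7! / (3! × 4!)
         = 35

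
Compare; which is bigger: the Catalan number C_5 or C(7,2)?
C_5

Solution: C_5 = C(10,5)/(5+1) = 252/6 = 42; C(7,2) = 21.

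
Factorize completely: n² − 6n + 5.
Seek roots whose sum is 6 and product is 5: (1, 5). So n² − 6n + 5 = (n − 1)(n − 5).
Final answer: (n − 1)(n − 5)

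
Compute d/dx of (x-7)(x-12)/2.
(2x - 19)/2

d/dx[(x-7)(x-12)] = (x-12) + (x-7) = 2x - 19. Dividing by 2 gives (2x - 19)/2.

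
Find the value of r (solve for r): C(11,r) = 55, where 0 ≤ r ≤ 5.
2

C(11,r) is increasing for 0 ≤ r ≤ 5. Stepping up (C(11,r+1) = C(11,r)·(11−r)/(r+1)): C(11,1) = 11, C(11,2) = 55 ✓. So r = 2.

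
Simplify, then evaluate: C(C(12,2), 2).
2,145

C(12,2) = 66, then C(66, 2) = 2,145.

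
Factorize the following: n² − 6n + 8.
Seek roots whose sum is 6 and product is 8: (2, 4). So n² − 6n + 8 = (n − 2)(n − 4).
Final answer: (n − 2)(n − 4)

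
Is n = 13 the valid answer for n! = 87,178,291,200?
No

Solution: 13! = 13·12! = 13·479,001,600 = 6,227,020,800, which does not equal 87,178,291,200.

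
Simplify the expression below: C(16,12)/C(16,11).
5/12
C(n,k+1)/C(n,k) = (n−k)/(k+1). Here (16−11)/(11+1) = 5/12 = 5/12.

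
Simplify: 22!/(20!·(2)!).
231

Explanation: This is C(22,20) = 231.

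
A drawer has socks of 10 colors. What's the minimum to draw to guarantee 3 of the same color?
Worst case: 2 of each = 20. One more: 21.
Final answer: 21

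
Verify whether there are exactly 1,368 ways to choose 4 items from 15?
False

Solution: C(15,4) = 1,365 ≠ 1368.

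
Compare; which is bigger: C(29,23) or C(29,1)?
C(29,23)
C(29,23)=475,020, C(29,1)=29.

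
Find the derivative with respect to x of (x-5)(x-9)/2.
(2x - 14)/2

d/dx[(x-5)(x-9)] = (x-9) + (x-5) = 2x - 14. Dividing by 2 gives (2x - 14)/2.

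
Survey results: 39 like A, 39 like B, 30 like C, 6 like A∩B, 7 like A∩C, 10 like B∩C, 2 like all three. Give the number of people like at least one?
|A∪B∪C| = 39+39+30-6-7-10+2 = 87.

Answer: 87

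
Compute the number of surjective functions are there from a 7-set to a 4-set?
Onto functions = 4! × S(7,4)
First compute S(7,4) via recurrence:
Using the Stirling recurrence: S(n,k) = k·S(n-1,k) + S(n-1,k-1)
S(7,4) = 4·S(6,4) + S(6,3)
         = 4·65 + 90
         = 260 + 90
         = 350
Then: 24 × 350 = 8,400
Final answer: 8,400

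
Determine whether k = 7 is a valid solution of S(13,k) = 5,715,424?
Yes

S(13,7) = 7·S(12,7) + S(12,6) = 7·627,396 + 1,323,652 = 5,715,424, which equals 5,715,424.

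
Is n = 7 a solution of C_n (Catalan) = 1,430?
C_7 = C(14,7)/(7+1) = 3,432/8 = 429, which does not equal 1,430.
Final answer: No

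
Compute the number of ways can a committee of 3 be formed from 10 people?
C(10,3) = 10! / (3! × (10-3)!)
         = 10! / (3! × 7!)
         = 120

Answer: 120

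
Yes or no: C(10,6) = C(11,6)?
No

Working:
LHS = C(10,6) = 210; RHS = C(11,6) = 462. 210 ≠ 462, so the statement does not hold.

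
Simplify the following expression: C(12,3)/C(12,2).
10/3

Working:
C(n,k+1)/C(n,k) = (n−k)/(k+1). Here (12−2)/(2+1) = 10/3 = 10/3.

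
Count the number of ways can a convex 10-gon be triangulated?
1,430
Using the Catalan number formula: C_n = C(2n, n) / (n+1)
C_8 = C(16, 8) / (8+1)
     = 12870 / 9
     = 1,430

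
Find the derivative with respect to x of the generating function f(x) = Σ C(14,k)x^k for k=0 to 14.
Σ k·C(14,k)x^(k-1) for k=1 to 14

Explanation: Term-by-term differentiation gives Σ k·C(14,k)x^{k-1} for k=1 to 14.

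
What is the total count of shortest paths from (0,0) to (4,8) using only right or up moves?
495

Working:
Choose 4 rights from 12 moves: C(12,4) = 495.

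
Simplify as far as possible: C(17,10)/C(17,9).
C(n,k+1)/C(n,k) = (n−k)/(k+1). Here (17−9)/(9+1) = 8/10 = 4/5.

Answer: 4/5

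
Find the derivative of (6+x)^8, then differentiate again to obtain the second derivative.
56(6+x)^6

Working:
First derivative: 8(6+x)^{7}. Second derivative: 8·7·(6+x)^{6} = 56(6+x)^{6}.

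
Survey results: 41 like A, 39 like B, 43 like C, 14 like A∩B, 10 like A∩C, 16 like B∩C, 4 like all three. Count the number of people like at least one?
87

Explanation: |A∪B∪C| = 41+39+43-14-10-16+4 = 87.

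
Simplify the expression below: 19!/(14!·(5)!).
11,628

Solution: This is C(19,14) = 11,628.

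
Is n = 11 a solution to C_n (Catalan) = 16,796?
No

Solution: C_11 = C(22,11)/(11+1) = 705,432/12 = 58,786, which does not equal 16,796.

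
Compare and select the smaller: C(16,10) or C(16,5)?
C(16,5)

Explanation: C(16,10)=8,008, C(16,5)=4,368.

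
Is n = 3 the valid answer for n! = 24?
No

Working:
3! = 3·2! = 3·2 = 6, which does not equal 24.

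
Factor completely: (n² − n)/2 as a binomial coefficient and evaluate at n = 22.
C(n,2); C(22,2) = 231
(n² − n)/2 = n(n−1)/2 = C(n,2). At n = 22: C(22,2) = 231.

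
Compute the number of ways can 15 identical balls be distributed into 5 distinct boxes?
3,876

Reasoning: C(15+5-1, 5-1) = C(19, 4) = 3,876.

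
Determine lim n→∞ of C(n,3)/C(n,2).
∞

Solution: C(n,3)/C(n,2) = (n-2)/3 → ∞ as n → ∞.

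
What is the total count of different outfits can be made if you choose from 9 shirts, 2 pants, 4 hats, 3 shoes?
216
By the multiplication principle: 9 × 2 × 4 × 3 = 216.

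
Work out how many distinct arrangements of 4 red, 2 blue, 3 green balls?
1,260

Solution: Multinomial: 9!/(4! × 2! × 3!) = 1,260.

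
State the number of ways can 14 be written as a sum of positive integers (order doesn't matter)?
Pentagonal recurrence p(n) = p(n−1) + p(n−2) − p(n−5) − p(n−7) + …: p(14) = p(13) + p(12) − p(9) − p(7) + p(2) = 101 + 77 − 30 − 15 + 2 = 135.
Final answer: 135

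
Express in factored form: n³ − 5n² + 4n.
n(n − 1)(n − 4)

Explanation: n³ − 5n² + 4n = n(n² − 5n + 4) = n(n − 1)(n − 4).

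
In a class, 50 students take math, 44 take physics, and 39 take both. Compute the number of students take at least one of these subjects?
55

|A∪B| = |A|+|B|-|A∩B| = 50+44-39 = 55.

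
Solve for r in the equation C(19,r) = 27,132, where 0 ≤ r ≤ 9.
6

Reasoning: C(19,r) is increasing for 0 ≤ r ≤ 9. Stepping up (C(19,r+1) = C(19,r)·(19−r)/(r+1)): C(19,1) = 19, C(19,2) = 171, C(19,3) = 969, C(19,4) = 3,876, C(19,5) = 11,628, C(19,6) = 27,132 ✓. So r = 6.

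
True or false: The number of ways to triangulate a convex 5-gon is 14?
Triangulations of a convex 5-gon are counted by the Catalan number C_3: C_3 = C(6,3)/(3+1) = 20/4 = 5.
Final answer: False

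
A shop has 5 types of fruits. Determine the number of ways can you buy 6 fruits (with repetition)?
210

Working:
Stars and bars: C(6+5-1, 6) = C(10, 6) = 210.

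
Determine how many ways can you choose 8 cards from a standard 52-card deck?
752,538,150

Working:
C(52,8) = 752,538,150.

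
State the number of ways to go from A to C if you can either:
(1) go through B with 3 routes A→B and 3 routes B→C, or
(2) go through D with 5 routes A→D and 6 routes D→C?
39

Solution: Route via B: 3×3=9. Route via D: 5×6=30. Total: 39.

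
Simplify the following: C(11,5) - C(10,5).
210

Solution: C(11,5) - C(10,5) = C(10,4) = 210.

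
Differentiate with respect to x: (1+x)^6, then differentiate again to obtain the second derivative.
First derivative: 6(1+x)^{5}. Second derivative: 6·5·(1+x)^{4} = 30(1+x)^{4}.

Answer: 30(1+x)^4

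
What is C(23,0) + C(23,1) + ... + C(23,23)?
8,388,608
Sum of binomial coefficients = 2^23 = 8,388,608.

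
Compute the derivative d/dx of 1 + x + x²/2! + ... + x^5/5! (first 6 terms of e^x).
1 + x + x²/2! + ... + x^4/4!

Reasoning: Differentiating term by term gives the first 5 terms of e^x.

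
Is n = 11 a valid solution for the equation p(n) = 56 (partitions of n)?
Pentagonal recurrence p(n) = p(n−1) + p(n−2) − p(n−5) − p(n−7) + …: p(11) = p(10) + p(9) − p(6) − p(4) = 42 + 30 − 11 − 5 = 56, which equals 56.

Answer: Yes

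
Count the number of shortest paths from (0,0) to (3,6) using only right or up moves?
Choose 3 rights from 9 moves: C(9,3) = 84.
Final answer: 84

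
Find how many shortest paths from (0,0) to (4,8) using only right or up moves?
495
Choose 4 rights from 12 moves: C(12,4) = 495.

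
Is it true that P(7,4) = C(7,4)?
False

Explanation: P(7,4) = 840 but C(7,4) = 35; they differ by a factor of 4! = 24, so the statement does not hold.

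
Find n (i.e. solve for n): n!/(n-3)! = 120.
6

Reasoning: n!/(n-3)! = n×(n-1)×(n-2), a product of 3 consecutive integers ≈ (n−1)^3. 120^(1/3) + 1 ≈ 5.9; check n = 6: 6×5×4 = 120 ✓. So n = 6.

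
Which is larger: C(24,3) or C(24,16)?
C(24,16)

Explanation: C(24,3)=2,024, C(24,16)=735,471.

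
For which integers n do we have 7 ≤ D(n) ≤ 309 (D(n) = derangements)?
4, 5, 6

Solution: Using D(n) = (n−1)[D(n−1) + D(n−2)] with D(1)=0, D(2)=1: D(3)=2; D(4)=9; D(5)=44; D(6)=265; D(7)=1,854. So valid n = 4, 5, 6.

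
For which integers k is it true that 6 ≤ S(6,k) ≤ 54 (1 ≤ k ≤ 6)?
2, 5

Working:
S(6,1)=1; S(6,2)=31; S(6,3)=90; S(6,4)=65; S(6,5)=15; S(6,6)=1. So valid k = 2, 5.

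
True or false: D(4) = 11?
Derangements of 4 elements: D(4) = (4-1)·[D(3) + D(2)] = 3·[2 + 1] = 9.

Answer: False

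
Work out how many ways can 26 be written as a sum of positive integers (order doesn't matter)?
2,436

Working:
Pentagonal recurrence p(n) = p(n−1) + p(n−2) − p(n−5) − p(n−7) + …: p(26) = p(25) + p(24) − p(21) − p(19) + p(14) + p(11) − p(4) − p(0) = 1,958 + 1,575 − 792 − 490 + 135 + 56 − 5 − 1 = 2,436.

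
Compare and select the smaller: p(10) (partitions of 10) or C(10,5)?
Pentagonal recurrence p(n) = p(n−1) + p(n−2) − p(n−5) − p(n−7) + …: p(10) = p(9) + p(8) − p(5) − p(3) = 30 + 22 − 7 − 3 = 42; C(10,5) = 252.
Final answer: p(10)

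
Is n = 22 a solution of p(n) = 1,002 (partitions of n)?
Pentagonal recurrence p(n) = p(n−1) + p(n−2) − p(n−5) − p(n−7) + …: p(22) = p(21) + p(20) − p(17) − p(15) + p(10) + p(7) − p(0) = 792 + 627 − 297 − 176 + 42 + 15 − 1 = 1,002, which equals 1,002.

Answer: Yes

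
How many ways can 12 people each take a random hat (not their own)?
176,214,841

Working:
Using D(n) = (n-1)[D(n-1) + D(n-2)]:
D(12) = (12-1) × [D(11) + D(10)]
      = 11 × [14684570 + 1334961]
      = 11 × 16019531
      = 176,214,841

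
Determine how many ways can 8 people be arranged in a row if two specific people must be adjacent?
10,080

Reasoning: Treat pair as unit: (8-1)! arrangements × 2 internal orders = 10,080.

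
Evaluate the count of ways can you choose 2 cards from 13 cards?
C(13,2) = 13! / (2! × (13-2)!)
         = 13! / (2! × 11!)
         = 78

Answer: 78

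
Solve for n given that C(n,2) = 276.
24
C(n,2) = n(n−1)/2! is increasing in n, and n(n−1) = 2!·276 = 552 ≈ (n−0.5)^2 gives n ≈ 24.0. Check: C(22,2) = 231, C(23,2) = 253, C(24,2) = 276 ✓. So n = 24.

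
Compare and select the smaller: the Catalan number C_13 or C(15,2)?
C(15,2)

Reasoning: C_13 = C(26,13)/(13+1) = 10,400,600/14 = 742,900; C(15,2) = 105.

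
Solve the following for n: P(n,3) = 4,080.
17
P(n,3) = n(n−1)(n−2) is increasing in n; n(n−1)(n−2) ≈ (n−1)^3 = 4,080 gives n ≈ 17.0. Check: P(15,3) = 2,730, P(16,3) = 3,360, P(17,3) = 4,080 ✓. So n = 17.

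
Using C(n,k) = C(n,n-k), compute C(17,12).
6,188

C(17,12) = C(17,5) = 6,188.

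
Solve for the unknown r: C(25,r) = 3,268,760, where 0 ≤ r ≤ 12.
C(25,r) is increasing for 0 ≤ r ≤ 12. Stepping up (C(25,r+1) = C(25,r)·(25−r)/(r+1)): C(25,1) = 25, C(25,2) = 300, C(25,3) = 2,300, C(25,4) = 12,650, C(25,5) = 53,130, C(25,6) = 177,100, C(25,7) = 480,700, C(25,8) = 1,081,575, C(25,9) = 2,042,975, C(25,10) = 3,268,760 ✓. So r = 10.

Answer: 10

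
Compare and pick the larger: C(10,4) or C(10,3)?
C(10,4)

Solution: C(10,4)=210, C(10,3)=120.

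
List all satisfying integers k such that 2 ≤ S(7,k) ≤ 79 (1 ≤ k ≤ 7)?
2, 6

Explanation: S(7,1)=1; S(7,2)=63; S(7,3)=301; S(7,4)=350; S(7,5)=140; S(7,6)=21; S(7,7)=1. So valid k = 2, 6.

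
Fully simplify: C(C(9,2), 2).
C(9,2) = 36, then C(36, 2) = 630.
Final answer: 630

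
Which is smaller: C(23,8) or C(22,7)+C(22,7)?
C(22,7)+C(22,7)

Working:
C(23,8)=490,314; C(22,7)+C(22,7)=170,544+170,544=341,088.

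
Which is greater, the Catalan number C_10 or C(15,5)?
C_10

Reasoning: C_10 = C(20,10)/(10+1) = 184,756/11 = 16,796; C(15,5) = 3,003.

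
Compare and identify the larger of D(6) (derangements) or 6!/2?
6!/2

D(6) = (6-1)·[D(5) + D(4)] = 5·[44 + 9] = 265; 6!/2 = 720/2 = 360.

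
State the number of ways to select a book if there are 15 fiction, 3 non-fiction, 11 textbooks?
29
By the addition principle: 15 + 3 + 11 = 29.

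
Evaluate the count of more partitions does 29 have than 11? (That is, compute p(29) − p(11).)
4,509

Reasoning: Pentagonal recurrence p(n) = p(n−1) + p(n−2) − p(n−5) − p(n−7) + …: p(29) = p(28) + p(27) − p(24) − p(22) + p(17) + p(14) − p(7) − p(3) = 3,718 + 3,010 − 1,575 − 1,002 + 297 + 135 − 15 − 3 = 4,565.
p(11) = p(10) + p(9) − p(6) − p(4) = 42 + 30 − 11 − 5 = 56.
Difference = 4,565 − 56 = 4,509.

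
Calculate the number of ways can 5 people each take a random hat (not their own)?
Using D(n) = (n-1)[D(n-1) + D(n-2)]:
D(5) = (5-1) × [D(4) + D(3)]
      = 4 × [9 + 2]
      = 4 × 11
      = 44
Final answer: 44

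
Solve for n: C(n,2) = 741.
39

C(n,2) = n(n−1)/2! is increasing in n, and n(n−1) = 2!·741 = 1,482 ≈ (n−0.5)^2 gives n ≈ 39.0. Check: C(37,2) = 666, C(38,2) = 703, C(39,2) = 741 ✓. So n = 39.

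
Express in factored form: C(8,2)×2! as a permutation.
P(8,2)

Explanation: C(8,2)×2! = [8!/(2!(6)!)]×2! = 8!/(6)! = P(8,2) = 56.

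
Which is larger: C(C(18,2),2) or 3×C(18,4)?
C(C(18,2),2)=11,628, 3×C(18,4)=9,180.
Final answer: C(C(18,2),2)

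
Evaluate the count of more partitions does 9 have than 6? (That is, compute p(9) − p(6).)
19

Pentagonal recurrence p(n) = p(n−1) + p(n−2) − p(n−5) − p(n−7) + …: p(9) = p(8) + p(7) − p(4) − p(2) = 22 + 15 − 5 − 2 = 30.
p(6) = p(5) + p(4) − p(1) = 7 + 5 − 1 = 11.
Difference = 30 − 11 = 19.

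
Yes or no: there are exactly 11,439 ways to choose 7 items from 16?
No

Working:
C(16,7) = 11,440 ≠ 11439.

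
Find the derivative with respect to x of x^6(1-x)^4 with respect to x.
6x^5(1-x)^4 - 4x^6(1-x)^3

Working:
Product rule: 6x^{5}(1-x)^{4} + x^6·(-4)(1-x)^{3}.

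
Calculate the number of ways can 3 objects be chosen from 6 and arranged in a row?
120
P(6,3) = 6!/(6-3)! = 120.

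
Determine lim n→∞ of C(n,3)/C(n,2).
∞

Explanation: C(n,3)/C(n,2) = (n-2)/3 → ∞ as n → ∞.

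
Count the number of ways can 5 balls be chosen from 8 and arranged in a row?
6,720

Working:
P(8,5) = 8!/(8-5)! = 6,720.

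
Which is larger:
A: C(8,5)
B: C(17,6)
B

Reasoning: A=C(8,5)=56, B=C(17,6)=12,376.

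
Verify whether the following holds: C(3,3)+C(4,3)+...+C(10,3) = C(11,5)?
Hockey stick identity gives Σ = C(11,4) = 330; RHS C(11,5) = 462.

Answer: False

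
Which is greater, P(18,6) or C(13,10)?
P(18,6)

Working:
P(18,6)=13,366,080, C(13,10)=286.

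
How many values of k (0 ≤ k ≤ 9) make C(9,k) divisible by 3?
8

Reasoning: Checking C(9,k) mod 3 for k = 0..9: divisible at k = 1, 2, 3, 4, 5, 6, 7, 8. That's 8 values.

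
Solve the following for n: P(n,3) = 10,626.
23
P(n,3) = n(n−1)(n−2) is increasing in n; n(n−1)(n−2) ≈ (n−1)^3 = 10,626 gives n ≈ 23.0. Check: P(21,3) = 7,980, P(22,3) = 9,240, P(23,3) = 10,626 ✓. So n = 23.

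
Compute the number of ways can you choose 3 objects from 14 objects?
364

Reasoning: C(14,3) = 14! / (3! × (14-3)!)
         = 14! / (3! × 11!)
         = 364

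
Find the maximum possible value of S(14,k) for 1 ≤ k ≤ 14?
Row S(14,k) for k = 1..14 (via S(n,k) = k·S(n−1,k) + S(n−1,k−1)): 1, 8,191, 788,970, 10,391,745, 40,075,035, 63,436,373, 49,329,280, 20,912,320, 5,135,130, 752,752, 66,066, 3,367, 91, 1. The row is unimodal; maximum at k = 6: 63,436,373.

Answer: 63,436,373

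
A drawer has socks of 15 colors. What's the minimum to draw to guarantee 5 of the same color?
61

Worst case: 4 of each = 60. One more: 61.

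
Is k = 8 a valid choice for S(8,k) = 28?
S(8,8) = 8·S(7,8) + S(7,7) = 8·0 + 1 = 1, which does not equal 28.

Answer: No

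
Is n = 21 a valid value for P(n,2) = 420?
P(21,2) = 21·20 = 420, which equals 420.
Final answer: Yes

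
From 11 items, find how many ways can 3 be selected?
165

Solution: C(11,3) = 11! / (3! × (11-3)!)
         = 11! / (3! × 8!)
         = 165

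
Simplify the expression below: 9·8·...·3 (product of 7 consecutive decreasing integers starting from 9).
181,440

This is P(9,7) = 9!/(2)! = 181,440.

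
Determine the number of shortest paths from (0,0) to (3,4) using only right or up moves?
35

Working:
Choose 3 rights from 7 moves: C(7,3) = 35.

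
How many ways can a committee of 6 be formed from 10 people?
210

Working:
C(10,6) = 10! / (6! × (10-6)!)
         = 10! / (6! × 4!)
         = 210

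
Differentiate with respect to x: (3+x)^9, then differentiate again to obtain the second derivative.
72(3+x)^7

Explanation: First derivative: 9(3+x)^{8}. Second derivative: 9·8·(3+x)^{7} = 72(3+x)^{7}.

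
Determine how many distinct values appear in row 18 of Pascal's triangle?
10
Row 18 has entries C(18,0)..C(18,18); by symmetry C(18,k)=C(18,18-k), giving 10 distinct values.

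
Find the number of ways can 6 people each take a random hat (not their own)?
265

Using D(n) = (n-1)[D(n-1) + D(n-2)]:
D(6) = (6-1) × [D(5) + D(4)]
      = 5 × [44 + 9]
      = 5 × 53
      = 265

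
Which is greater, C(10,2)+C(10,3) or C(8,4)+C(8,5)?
First=165, Second=126.
Final answer: C(10,2)+C(10,3)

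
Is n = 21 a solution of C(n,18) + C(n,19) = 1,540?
C(21,18) + C(21,19) = 1,330 + 210 = 1,540, which equals 1,540.
Final answer: Yes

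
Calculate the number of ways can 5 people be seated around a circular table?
24
Circular arrangements: (5-1)! = 24.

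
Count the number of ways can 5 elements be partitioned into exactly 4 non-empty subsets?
This equals S(5,4), the Stirling number of the 2nd kind.
Using the Stirling recurrence: S(n,k) = k·S(n-1,k) + S(n-1,k-1)
S(5,4) = 4·S(4,4) + S(4,3)
         = 4·1 + 6
         = 4 + 6
         = 10

Answer: 10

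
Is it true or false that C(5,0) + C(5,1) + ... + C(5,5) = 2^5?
True

Working:
Binomial theorem with x = y = 1: Σ C(5,i) = (1+1)^5 = 2^5 = 32. The statement holds.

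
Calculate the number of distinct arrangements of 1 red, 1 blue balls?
Multinomial: 2!/(1! × 1!) = 2.
Final answer: 2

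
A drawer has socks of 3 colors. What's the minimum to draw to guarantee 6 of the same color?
Worst case: 5 of each = 15. One more: 16.
Final answer: 16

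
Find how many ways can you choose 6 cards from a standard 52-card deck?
20,358,520

Reasoning: C(52,6) = 20,358,520.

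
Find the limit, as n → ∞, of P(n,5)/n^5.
P(n,5) = n(n-1)···(n-4) ≈ n^5 for large n. Limit = 1.

Answer: 1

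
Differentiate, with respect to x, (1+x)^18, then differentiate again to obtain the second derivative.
306(1+x)^16

Solution: First derivative: 18(1+x)^{17}. Second derivative: 18·17·(1+x)^{16} = 306(1+x)^{16}.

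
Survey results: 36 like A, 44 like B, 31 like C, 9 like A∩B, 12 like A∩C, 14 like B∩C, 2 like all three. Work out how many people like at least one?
78
|A∪B∪C| = 36+44+31-9-12-14+2 = 78.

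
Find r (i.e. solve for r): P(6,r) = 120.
3

P(6,r) = 6·5·…·(6−r+1), a product of r factors. Multiplying down from 6: 6 = 6; 6·5 = 30; 6·5·4 = 120 ✓ (3 factors). So r = 3.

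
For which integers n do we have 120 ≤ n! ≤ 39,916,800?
n! is strictly increasing; 5! = 120 and 11! = 39,916,800, so valid n = 5, 6, 7, 8, 9, 10, 11.
Final answer: 5, 6, 7, 8, 9, 10, 11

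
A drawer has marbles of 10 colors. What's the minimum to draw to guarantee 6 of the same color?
51

Solution: Worst case: 5 of each = 50. One more: 51.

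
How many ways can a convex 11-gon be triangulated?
4,862

Solution: Using the Catalan number formula: C_n = C(2n, n) / (n+1)
C_9 = C(18, 9) / (9+1)
     = 48620 / 10
     = 4,862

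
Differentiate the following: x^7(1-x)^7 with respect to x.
7x^6(1-x)^7 - 7x^7(1-x)^6

Product rule: 7x^{6}(1-x)^{7} + x^7·(-7)(1-x)^{6}.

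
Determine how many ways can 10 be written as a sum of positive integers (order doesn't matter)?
42

Pentagonal recurrence p(n) = p(n−1) + p(n−2) − p(n−5) − p(n−7) + …: p(10) = p(9) + p(8) − p(5) − p(3) = 30 + 22 − 7 − 3 = 42.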